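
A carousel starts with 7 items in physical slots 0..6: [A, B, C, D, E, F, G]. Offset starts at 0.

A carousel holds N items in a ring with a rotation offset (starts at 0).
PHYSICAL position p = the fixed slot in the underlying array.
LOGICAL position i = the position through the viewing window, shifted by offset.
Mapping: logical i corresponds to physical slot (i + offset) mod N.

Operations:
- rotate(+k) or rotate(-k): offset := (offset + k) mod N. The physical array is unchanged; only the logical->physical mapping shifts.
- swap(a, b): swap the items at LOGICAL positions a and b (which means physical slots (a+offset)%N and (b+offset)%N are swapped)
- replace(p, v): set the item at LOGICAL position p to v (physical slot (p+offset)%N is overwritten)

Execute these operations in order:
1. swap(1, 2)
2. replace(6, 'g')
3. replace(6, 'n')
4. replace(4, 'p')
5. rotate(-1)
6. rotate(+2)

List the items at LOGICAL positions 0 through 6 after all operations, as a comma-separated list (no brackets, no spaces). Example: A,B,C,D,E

After op 1 (swap(1, 2)): offset=0, physical=[A,C,B,D,E,F,G], logical=[A,C,B,D,E,F,G]
After op 2 (replace(6, 'g')): offset=0, physical=[A,C,B,D,E,F,g], logical=[A,C,B,D,E,F,g]
After op 3 (replace(6, 'n')): offset=0, physical=[A,C,B,D,E,F,n], logical=[A,C,B,D,E,F,n]
After op 4 (replace(4, 'p')): offset=0, physical=[A,C,B,D,p,F,n], logical=[A,C,B,D,p,F,n]
After op 5 (rotate(-1)): offset=6, physical=[A,C,B,D,p,F,n], logical=[n,A,C,B,D,p,F]
After op 6 (rotate(+2)): offset=1, physical=[A,C,B,D,p,F,n], logical=[C,B,D,p,F,n,A]

Answer: C,B,D,p,F,n,A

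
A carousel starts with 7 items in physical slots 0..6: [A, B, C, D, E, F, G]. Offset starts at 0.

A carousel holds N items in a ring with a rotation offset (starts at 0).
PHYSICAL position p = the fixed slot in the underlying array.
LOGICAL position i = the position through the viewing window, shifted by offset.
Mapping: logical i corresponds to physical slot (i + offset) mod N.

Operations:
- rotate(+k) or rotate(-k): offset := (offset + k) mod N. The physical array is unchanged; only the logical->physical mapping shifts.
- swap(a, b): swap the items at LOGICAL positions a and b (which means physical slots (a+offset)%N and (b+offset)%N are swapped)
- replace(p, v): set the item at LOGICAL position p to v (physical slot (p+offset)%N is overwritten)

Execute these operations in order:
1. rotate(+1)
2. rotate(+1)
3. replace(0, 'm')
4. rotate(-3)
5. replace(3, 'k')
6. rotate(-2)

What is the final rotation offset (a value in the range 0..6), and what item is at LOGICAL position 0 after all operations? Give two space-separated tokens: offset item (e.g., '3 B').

After op 1 (rotate(+1)): offset=1, physical=[A,B,C,D,E,F,G], logical=[B,C,D,E,F,G,A]
After op 2 (rotate(+1)): offset=2, physical=[A,B,C,D,E,F,G], logical=[C,D,E,F,G,A,B]
After op 3 (replace(0, 'm')): offset=2, physical=[A,B,m,D,E,F,G], logical=[m,D,E,F,G,A,B]
After op 4 (rotate(-3)): offset=6, physical=[A,B,m,D,E,F,G], logical=[G,A,B,m,D,E,F]
After op 5 (replace(3, 'k')): offset=6, physical=[A,B,k,D,E,F,G], logical=[G,A,B,k,D,E,F]
After op 6 (rotate(-2)): offset=4, physical=[A,B,k,D,E,F,G], logical=[E,F,G,A,B,k,D]

Answer: 4 E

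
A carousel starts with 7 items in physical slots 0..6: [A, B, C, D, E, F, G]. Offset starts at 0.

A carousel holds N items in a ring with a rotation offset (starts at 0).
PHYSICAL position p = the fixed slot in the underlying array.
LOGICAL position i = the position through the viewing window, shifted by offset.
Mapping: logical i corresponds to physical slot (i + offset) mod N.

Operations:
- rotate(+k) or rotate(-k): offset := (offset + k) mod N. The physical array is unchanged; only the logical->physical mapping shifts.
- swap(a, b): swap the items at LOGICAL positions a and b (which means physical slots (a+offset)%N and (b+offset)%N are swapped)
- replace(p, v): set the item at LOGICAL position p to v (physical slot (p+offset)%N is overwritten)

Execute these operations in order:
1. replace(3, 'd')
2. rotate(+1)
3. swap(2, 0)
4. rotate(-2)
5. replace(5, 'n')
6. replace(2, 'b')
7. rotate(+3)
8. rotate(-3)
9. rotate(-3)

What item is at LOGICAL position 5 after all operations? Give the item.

Answer: b

Derivation:
After op 1 (replace(3, 'd')): offset=0, physical=[A,B,C,d,E,F,G], logical=[A,B,C,d,E,F,G]
After op 2 (rotate(+1)): offset=1, physical=[A,B,C,d,E,F,G], logical=[B,C,d,E,F,G,A]
After op 3 (swap(2, 0)): offset=1, physical=[A,d,C,B,E,F,G], logical=[d,C,B,E,F,G,A]
After op 4 (rotate(-2)): offset=6, physical=[A,d,C,B,E,F,G], logical=[G,A,d,C,B,E,F]
After op 5 (replace(5, 'n')): offset=6, physical=[A,d,C,B,n,F,G], logical=[G,A,d,C,B,n,F]
After op 6 (replace(2, 'b')): offset=6, physical=[A,b,C,B,n,F,G], logical=[G,A,b,C,B,n,F]
After op 7 (rotate(+3)): offset=2, physical=[A,b,C,B,n,F,G], logical=[C,B,n,F,G,A,b]
After op 8 (rotate(-3)): offset=6, physical=[A,b,C,B,n,F,G], logical=[G,A,b,C,B,n,F]
After op 9 (rotate(-3)): offset=3, physical=[A,b,C,B,n,F,G], logical=[B,n,F,G,A,b,C]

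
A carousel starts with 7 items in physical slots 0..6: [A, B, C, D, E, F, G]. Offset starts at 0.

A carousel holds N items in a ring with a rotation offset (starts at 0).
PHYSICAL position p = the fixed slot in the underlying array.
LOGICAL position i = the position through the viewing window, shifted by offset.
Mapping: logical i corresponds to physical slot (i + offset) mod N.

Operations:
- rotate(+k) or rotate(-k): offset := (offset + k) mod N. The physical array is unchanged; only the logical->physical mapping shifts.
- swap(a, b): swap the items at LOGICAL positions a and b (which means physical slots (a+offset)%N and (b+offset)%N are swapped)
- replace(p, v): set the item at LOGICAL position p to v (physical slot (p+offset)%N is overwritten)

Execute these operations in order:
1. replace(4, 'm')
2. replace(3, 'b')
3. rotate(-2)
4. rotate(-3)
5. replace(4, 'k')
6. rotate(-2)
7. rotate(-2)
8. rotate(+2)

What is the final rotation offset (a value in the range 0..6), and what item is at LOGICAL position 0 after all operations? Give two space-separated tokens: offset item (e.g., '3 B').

Answer: 0 A

Derivation:
After op 1 (replace(4, 'm')): offset=0, physical=[A,B,C,D,m,F,G], logical=[A,B,C,D,m,F,G]
After op 2 (replace(3, 'b')): offset=0, physical=[A,B,C,b,m,F,G], logical=[A,B,C,b,m,F,G]
After op 3 (rotate(-2)): offset=5, physical=[A,B,C,b,m,F,G], logical=[F,G,A,B,C,b,m]
After op 4 (rotate(-3)): offset=2, physical=[A,B,C,b,m,F,G], logical=[C,b,m,F,G,A,B]
After op 5 (replace(4, 'k')): offset=2, physical=[A,B,C,b,m,F,k], logical=[C,b,m,F,k,A,B]
After op 6 (rotate(-2)): offset=0, physical=[A,B,C,b,m,F,k], logical=[A,B,C,b,m,F,k]
After op 7 (rotate(-2)): offset=5, physical=[A,B,C,b,m,F,k], logical=[F,k,A,B,C,b,m]
After op 8 (rotate(+2)): offset=0, physical=[A,B,C,b,m,F,k], logical=[A,B,C,b,m,F,k]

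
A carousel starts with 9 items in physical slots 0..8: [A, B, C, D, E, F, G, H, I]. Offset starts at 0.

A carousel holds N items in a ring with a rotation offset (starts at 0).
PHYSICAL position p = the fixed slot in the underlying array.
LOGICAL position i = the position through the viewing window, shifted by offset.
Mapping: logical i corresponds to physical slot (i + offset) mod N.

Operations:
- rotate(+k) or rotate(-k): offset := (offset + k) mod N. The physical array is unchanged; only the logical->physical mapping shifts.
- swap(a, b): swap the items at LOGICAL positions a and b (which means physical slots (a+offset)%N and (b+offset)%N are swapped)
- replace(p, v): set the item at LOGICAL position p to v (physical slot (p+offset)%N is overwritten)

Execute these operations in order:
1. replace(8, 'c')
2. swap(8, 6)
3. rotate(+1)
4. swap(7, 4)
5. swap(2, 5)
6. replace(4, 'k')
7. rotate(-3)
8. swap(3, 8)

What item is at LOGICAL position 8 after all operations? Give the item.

Answer: B

Derivation:
After op 1 (replace(8, 'c')): offset=0, physical=[A,B,C,D,E,F,G,H,c], logical=[A,B,C,D,E,F,G,H,c]
After op 2 (swap(8, 6)): offset=0, physical=[A,B,C,D,E,F,c,H,G], logical=[A,B,C,D,E,F,c,H,G]
After op 3 (rotate(+1)): offset=1, physical=[A,B,C,D,E,F,c,H,G], logical=[B,C,D,E,F,c,H,G,A]
After op 4 (swap(7, 4)): offset=1, physical=[A,B,C,D,E,G,c,H,F], logical=[B,C,D,E,G,c,H,F,A]
After op 5 (swap(2, 5)): offset=1, physical=[A,B,C,c,E,G,D,H,F], logical=[B,C,c,E,G,D,H,F,A]
After op 6 (replace(4, 'k')): offset=1, physical=[A,B,C,c,E,k,D,H,F], logical=[B,C,c,E,k,D,H,F,A]
After op 7 (rotate(-3)): offset=7, physical=[A,B,C,c,E,k,D,H,F], logical=[H,F,A,B,C,c,E,k,D]
After op 8 (swap(3, 8)): offset=7, physical=[A,D,C,c,E,k,B,H,F], logical=[H,F,A,D,C,c,E,k,B]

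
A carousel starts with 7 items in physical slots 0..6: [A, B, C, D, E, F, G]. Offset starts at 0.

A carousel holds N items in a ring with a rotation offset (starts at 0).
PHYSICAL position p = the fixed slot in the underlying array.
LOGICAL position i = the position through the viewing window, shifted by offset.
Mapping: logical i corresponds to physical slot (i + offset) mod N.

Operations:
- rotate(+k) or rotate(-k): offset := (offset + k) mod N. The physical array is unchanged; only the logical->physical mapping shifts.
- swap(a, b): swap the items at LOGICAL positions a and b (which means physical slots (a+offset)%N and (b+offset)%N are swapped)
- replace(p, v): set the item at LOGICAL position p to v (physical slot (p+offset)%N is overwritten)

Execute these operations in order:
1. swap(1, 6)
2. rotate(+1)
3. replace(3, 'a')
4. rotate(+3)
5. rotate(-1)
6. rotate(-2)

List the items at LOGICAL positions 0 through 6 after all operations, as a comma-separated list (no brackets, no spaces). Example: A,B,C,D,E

Answer: G,C,D,a,F,B,A

Derivation:
After op 1 (swap(1, 6)): offset=0, physical=[A,G,C,D,E,F,B], logical=[A,G,C,D,E,F,B]
After op 2 (rotate(+1)): offset=1, physical=[A,G,C,D,E,F,B], logical=[G,C,D,E,F,B,A]
After op 3 (replace(3, 'a')): offset=1, physical=[A,G,C,D,a,F,B], logical=[G,C,D,a,F,B,A]
After op 4 (rotate(+3)): offset=4, physical=[A,G,C,D,a,F,B], logical=[a,F,B,A,G,C,D]
After op 5 (rotate(-1)): offset=3, physical=[A,G,C,D,a,F,B], logical=[D,a,F,B,A,G,C]
After op 6 (rotate(-2)): offset=1, physical=[A,G,C,D,a,F,B], logical=[G,C,D,a,F,B,A]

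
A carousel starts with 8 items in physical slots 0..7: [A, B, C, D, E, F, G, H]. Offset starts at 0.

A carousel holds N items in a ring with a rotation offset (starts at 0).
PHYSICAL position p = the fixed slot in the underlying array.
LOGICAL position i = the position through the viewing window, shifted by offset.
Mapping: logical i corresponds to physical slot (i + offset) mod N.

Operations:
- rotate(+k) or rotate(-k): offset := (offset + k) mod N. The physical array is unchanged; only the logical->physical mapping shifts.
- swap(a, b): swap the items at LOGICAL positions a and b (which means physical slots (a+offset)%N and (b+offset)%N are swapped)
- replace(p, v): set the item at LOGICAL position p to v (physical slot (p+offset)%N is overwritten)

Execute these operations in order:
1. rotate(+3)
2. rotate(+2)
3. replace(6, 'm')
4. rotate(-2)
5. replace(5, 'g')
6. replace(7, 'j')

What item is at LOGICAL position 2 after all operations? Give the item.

After op 1 (rotate(+3)): offset=3, physical=[A,B,C,D,E,F,G,H], logical=[D,E,F,G,H,A,B,C]
After op 2 (rotate(+2)): offset=5, physical=[A,B,C,D,E,F,G,H], logical=[F,G,H,A,B,C,D,E]
After op 3 (replace(6, 'm')): offset=5, physical=[A,B,C,m,E,F,G,H], logical=[F,G,H,A,B,C,m,E]
After op 4 (rotate(-2)): offset=3, physical=[A,B,C,m,E,F,G,H], logical=[m,E,F,G,H,A,B,C]
After op 5 (replace(5, 'g')): offset=3, physical=[g,B,C,m,E,F,G,H], logical=[m,E,F,G,H,g,B,C]
After op 6 (replace(7, 'j')): offset=3, physical=[g,B,j,m,E,F,G,H], logical=[m,E,F,G,H,g,B,j]

Answer: F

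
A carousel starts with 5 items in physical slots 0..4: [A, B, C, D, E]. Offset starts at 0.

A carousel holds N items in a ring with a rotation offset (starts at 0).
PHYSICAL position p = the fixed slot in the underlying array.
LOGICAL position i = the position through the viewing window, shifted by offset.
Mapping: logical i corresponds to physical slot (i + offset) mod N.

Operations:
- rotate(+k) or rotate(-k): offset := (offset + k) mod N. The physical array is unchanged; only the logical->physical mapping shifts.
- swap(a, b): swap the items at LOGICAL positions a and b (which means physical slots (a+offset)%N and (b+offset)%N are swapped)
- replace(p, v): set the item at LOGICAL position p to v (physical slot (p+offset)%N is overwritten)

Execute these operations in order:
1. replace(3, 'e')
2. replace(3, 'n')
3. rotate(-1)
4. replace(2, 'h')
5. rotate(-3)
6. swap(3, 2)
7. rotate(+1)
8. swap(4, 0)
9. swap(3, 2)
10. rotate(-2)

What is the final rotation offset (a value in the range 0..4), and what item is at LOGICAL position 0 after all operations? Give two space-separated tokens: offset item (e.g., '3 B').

Answer: 0 n

Derivation:
After op 1 (replace(3, 'e')): offset=0, physical=[A,B,C,e,E], logical=[A,B,C,e,E]
After op 2 (replace(3, 'n')): offset=0, physical=[A,B,C,n,E], logical=[A,B,C,n,E]
After op 3 (rotate(-1)): offset=4, physical=[A,B,C,n,E], logical=[E,A,B,C,n]
After op 4 (replace(2, 'h')): offset=4, physical=[A,h,C,n,E], logical=[E,A,h,C,n]
After op 5 (rotate(-3)): offset=1, physical=[A,h,C,n,E], logical=[h,C,n,E,A]
After op 6 (swap(3, 2)): offset=1, physical=[A,h,C,E,n], logical=[h,C,E,n,A]
After op 7 (rotate(+1)): offset=2, physical=[A,h,C,E,n], logical=[C,E,n,A,h]
After op 8 (swap(4, 0)): offset=2, physical=[A,C,h,E,n], logical=[h,E,n,A,C]
After op 9 (swap(3, 2)): offset=2, physical=[n,C,h,E,A], logical=[h,E,A,n,C]
After op 10 (rotate(-2)): offset=0, physical=[n,C,h,E,A], logical=[n,C,h,E,A]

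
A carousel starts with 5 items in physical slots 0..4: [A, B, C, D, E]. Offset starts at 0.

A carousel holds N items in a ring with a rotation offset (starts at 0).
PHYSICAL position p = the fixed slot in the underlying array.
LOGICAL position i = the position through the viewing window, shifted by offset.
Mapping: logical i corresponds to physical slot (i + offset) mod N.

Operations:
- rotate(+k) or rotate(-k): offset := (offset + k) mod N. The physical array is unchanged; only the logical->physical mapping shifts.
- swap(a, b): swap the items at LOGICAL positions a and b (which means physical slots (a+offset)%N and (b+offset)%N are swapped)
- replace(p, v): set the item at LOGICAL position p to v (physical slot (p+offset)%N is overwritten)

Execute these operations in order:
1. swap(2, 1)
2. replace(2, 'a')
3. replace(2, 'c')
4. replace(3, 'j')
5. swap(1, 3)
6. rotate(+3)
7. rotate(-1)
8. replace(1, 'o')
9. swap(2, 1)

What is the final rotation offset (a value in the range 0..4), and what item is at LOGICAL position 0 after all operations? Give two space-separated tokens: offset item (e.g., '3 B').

After op 1 (swap(2, 1)): offset=0, physical=[A,C,B,D,E], logical=[A,C,B,D,E]
After op 2 (replace(2, 'a')): offset=0, physical=[A,C,a,D,E], logical=[A,C,a,D,E]
After op 3 (replace(2, 'c')): offset=0, physical=[A,C,c,D,E], logical=[A,C,c,D,E]
After op 4 (replace(3, 'j')): offset=0, physical=[A,C,c,j,E], logical=[A,C,c,j,E]
After op 5 (swap(1, 3)): offset=0, physical=[A,j,c,C,E], logical=[A,j,c,C,E]
After op 6 (rotate(+3)): offset=3, physical=[A,j,c,C,E], logical=[C,E,A,j,c]
After op 7 (rotate(-1)): offset=2, physical=[A,j,c,C,E], logical=[c,C,E,A,j]
After op 8 (replace(1, 'o')): offset=2, physical=[A,j,c,o,E], logical=[c,o,E,A,j]
After op 9 (swap(2, 1)): offset=2, physical=[A,j,c,E,o], logical=[c,E,o,A,j]

Answer: 2 c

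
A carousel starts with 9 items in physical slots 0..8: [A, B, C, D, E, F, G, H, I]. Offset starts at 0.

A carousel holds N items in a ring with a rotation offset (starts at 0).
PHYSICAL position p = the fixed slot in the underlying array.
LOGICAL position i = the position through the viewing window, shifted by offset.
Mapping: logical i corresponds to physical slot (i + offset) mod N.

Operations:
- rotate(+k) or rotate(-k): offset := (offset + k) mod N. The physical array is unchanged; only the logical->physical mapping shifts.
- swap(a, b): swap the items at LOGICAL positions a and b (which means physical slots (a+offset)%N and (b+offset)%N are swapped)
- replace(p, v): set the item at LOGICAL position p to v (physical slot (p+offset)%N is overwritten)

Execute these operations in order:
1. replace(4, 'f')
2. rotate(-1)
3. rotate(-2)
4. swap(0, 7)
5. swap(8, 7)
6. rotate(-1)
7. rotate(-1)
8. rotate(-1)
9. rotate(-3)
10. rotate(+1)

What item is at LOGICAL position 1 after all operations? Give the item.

Answer: C

Derivation:
After op 1 (replace(4, 'f')): offset=0, physical=[A,B,C,D,f,F,G,H,I], logical=[A,B,C,D,f,F,G,H,I]
After op 2 (rotate(-1)): offset=8, physical=[A,B,C,D,f,F,G,H,I], logical=[I,A,B,C,D,f,F,G,H]
After op 3 (rotate(-2)): offset=6, physical=[A,B,C,D,f,F,G,H,I], logical=[G,H,I,A,B,C,D,f,F]
After op 4 (swap(0, 7)): offset=6, physical=[A,B,C,D,G,F,f,H,I], logical=[f,H,I,A,B,C,D,G,F]
After op 5 (swap(8, 7)): offset=6, physical=[A,B,C,D,F,G,f,H,I], logical=[f,H,I,A,B,C,D,F,G]
After op 6 (rotate(-1)): offset=5, physical=[A,B,C,D,F,G,f,H,I], logical=[G,f,H,I,A,B,C,D,F]
After op 7 (rotate(-1)): offset=4, physical=[A,B,C,D,F,G,f,H,I], logical=[F,G,f,H,I,A,B,C,D]
After op 8 (rotate(-1)): offset=3, physical=[A,B,C,D,F,G,f,H,I], logical=[D,F,G,f,H,I,A,B,C]
After op 9 (rotate(-3)): offset=0, physical=[A,B,C,D,F,G,f,H,I], logical=[A,B,C,D,F,G,f,H,I]
After op 10 (rotate(+1)): offset=1, physical=[A,B,C,D,F,G,f,H,I], logical=[B,C,D,F,G,f,H,I,A]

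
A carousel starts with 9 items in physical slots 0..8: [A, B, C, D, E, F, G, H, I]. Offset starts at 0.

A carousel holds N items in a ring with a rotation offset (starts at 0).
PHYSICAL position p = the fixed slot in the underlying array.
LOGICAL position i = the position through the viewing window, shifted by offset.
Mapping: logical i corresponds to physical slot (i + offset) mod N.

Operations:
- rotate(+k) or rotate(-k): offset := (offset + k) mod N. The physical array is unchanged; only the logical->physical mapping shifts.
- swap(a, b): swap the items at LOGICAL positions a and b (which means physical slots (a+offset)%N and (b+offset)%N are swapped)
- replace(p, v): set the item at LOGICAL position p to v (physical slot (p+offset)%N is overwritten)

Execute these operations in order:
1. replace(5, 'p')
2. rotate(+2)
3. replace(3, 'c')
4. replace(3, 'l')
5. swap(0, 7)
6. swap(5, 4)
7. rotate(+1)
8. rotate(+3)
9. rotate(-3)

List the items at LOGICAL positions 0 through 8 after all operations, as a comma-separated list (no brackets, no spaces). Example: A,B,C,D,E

Answer: D,E,l,H,G,I,C,B,A

Derivation:
After op 1 (replace(5, 'p')): offset=0, physical=[A,B,C,D,E,p,G,H,I], logical=[A,B,C,D,E,p,G,H,I]
After op 2 (rotate(+2)): offset=2, physical=[A,B,C,D,E,p,G,H,I], logical=[C,D,E,p,G,H,I,A,B]
After op 3 (replace(3, 'c')): offset=2, physical=[A,B,C,D,E,c,G,H,I], logical=[C,D,E,c,G,H,I,A,B]
After op 4 (replace(3, 'l')): offset=2, physical=[A,B,C,D,E,l,G,H,I], logical=[C,D,E,l,G,H,I,A,B]
After op 5 (swap(0, 7)): offset=2, physical=[C,B,A,D,E,l,G,H,I], logical=[A,D,E,l,G,H,I,C,B]
After op 6 (swap(5, 4)): offset=2, physical=[C,B,A,D,E,l,H,G,I], logical=[A,D,E,l,H,G,I,C,B]
After op 7 (rotate(+1)): offset=3, physical=[C,B,A,D,E,l,H,G,I], logical=[D,E,l,H,G,I,C,B,A]
After op 8 (rotate(+3)): offset=6, physical=[C,B,A,D,E,l,H,G,I], logical=[H,G,I,C,B,A,D,E,l]
After op 9 (rotate(-3)): offset=3, physical=[C,B,A,D,E,l,H,G,I], logical=[D,E,l,H,G,I,C,B,A]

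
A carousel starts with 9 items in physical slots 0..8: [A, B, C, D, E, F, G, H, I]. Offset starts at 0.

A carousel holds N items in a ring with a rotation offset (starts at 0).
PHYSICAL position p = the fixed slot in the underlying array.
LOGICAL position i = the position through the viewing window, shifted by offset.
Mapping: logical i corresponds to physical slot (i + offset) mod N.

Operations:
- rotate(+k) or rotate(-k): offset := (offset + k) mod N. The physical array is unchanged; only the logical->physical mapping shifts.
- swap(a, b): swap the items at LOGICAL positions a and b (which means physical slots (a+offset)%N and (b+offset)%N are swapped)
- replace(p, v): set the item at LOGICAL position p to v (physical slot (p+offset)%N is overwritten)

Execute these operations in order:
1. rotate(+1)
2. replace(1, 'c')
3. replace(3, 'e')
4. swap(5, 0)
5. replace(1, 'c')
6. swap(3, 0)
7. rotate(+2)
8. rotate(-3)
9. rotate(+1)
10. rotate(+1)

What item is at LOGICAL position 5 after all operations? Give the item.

Answer: H

Derivation:
After op 1 (rotate(+1)): offset=1, physical=[A,B,C,D,E,F,G,H,I], logical=[B,C,D,E,F,G,H,I,A]
After op 2 (replace(1, 'c')): offset=1, physical=[A,B,c,D,E,F,G,H,I], logical=[B,c,D,E,F,G,H,I,A]
After op 3 (replace(3, 'e')): offset=1, physical=[A,B,c,D,e,F,G,H,I], logical=[B,c,D,e,F,G,H,I,A]
After op 4 (swap(5, 0)): offset=1, physical=[A,G,c,D,e,F,B,H,I], logical=[G,c,D,e,F,B,H,I,A]
After op 5 (replace(1, 'c')): offset=1, physical=[A,G,c,D,e,F,B,H,I], logical=[G,c,D,e,F,B,H,I,A]
After op 6 (swap(3, 0)): offset=1, physical=[A,e,c,D,G,F,B,H,I], logical=[e,c,D,G,F,B,H,I,A]
After op 7 (rotate(+2)): offset=3, physical=[A,e,c,D,G,F,B,H,I], logical=[D,G,F,B,H,I,A,e,c]
After op 8 (rotate(-3)): offset=0, physical=[A,e,c,D,G,F,B,H,I], logical=[A,e,c,D,G,F,B,H,I]
After op 9 (rotate(+1)): offset=1, physical=[A,e,c,D,G,F,B,H,I], logical=[e,c,D,G,F,B,H,I,A]
After op 10 (rotate(+1)): offset=2, physical=[A,e,c,D,G,F,B,H,I], logical=[c,D,G,F,B,H,I,A,e]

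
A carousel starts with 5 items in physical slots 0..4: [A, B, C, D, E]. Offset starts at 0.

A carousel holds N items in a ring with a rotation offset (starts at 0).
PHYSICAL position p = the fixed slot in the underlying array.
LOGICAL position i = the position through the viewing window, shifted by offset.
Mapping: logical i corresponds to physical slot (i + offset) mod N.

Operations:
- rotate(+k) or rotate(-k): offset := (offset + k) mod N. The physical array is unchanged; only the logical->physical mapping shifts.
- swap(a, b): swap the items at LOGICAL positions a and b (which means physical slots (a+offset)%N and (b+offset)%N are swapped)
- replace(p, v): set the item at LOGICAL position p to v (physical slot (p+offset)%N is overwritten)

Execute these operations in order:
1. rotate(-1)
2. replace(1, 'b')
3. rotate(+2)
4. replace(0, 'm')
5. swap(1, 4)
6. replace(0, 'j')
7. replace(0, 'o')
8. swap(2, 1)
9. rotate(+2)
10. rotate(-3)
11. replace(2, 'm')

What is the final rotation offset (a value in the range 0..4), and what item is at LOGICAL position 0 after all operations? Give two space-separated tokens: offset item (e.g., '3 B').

After op 1 (rotate(-1)): offset=4, physical=[A,B,C,D,E], logical=[E,A,B,C,D]
After op 2 (replace(1, 'b')): offset=4, physical=[b,B,C,D,E], logical=[E,b,B,C,D]
After op 3 (rotate(+2)): offset=1, physical=[b,B,C,D,E], logical=[B,C,D,E,b]
After op 4 (replace(0, 'm')): offset=1, physical=[b,m,C,D,E], logical=[m,C,D,E,b]
After op 5 (swap(1, 4)): offset=1, physical=[C,m,b,D,E], logical=[m,b,D,E,C]
After op 6 (replace(0, 'j')): offset=1, physical=[C,j,b,D,E], logical=[j,b,D,E,C]
After op 7 (replace(0, 'o')): offset=1, physical=[C,o,b,D,E], logical=[o,b,D,E,C]
After op 8 (swap(2, 1)): offset=1, physical=[C,o,D,b,E], logical=[o,D,b,E,C]
After op 9 (rotate(+2)): offset=3, physical=[C,o,D,b,E], logical=[b,E,C,o,D]
After op 10 (rotate(-3)): offset=0, physical=[C,o,D,b,E], logical=[C,o,D,b,E]
After op 11 (replace(2, 'm')): offset=0, physical=[C,o,m,b,E], logical=[C,o,m,b,E]

Answer: 0 C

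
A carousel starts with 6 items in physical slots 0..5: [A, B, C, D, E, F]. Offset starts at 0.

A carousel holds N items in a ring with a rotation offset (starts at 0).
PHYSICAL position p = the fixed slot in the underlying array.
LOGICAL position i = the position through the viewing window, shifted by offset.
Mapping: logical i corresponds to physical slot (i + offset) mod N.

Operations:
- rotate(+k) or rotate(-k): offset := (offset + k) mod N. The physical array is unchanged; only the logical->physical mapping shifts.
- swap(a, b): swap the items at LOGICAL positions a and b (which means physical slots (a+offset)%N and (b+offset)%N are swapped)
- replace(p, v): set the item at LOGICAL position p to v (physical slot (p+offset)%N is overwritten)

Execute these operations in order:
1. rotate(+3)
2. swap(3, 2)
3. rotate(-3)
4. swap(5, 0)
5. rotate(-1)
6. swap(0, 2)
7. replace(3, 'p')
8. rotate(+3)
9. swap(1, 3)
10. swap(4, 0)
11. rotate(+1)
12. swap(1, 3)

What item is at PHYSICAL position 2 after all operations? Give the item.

After op 1 (rotate(+3)): offset=3, physical=[A,B,C,D,E,F], logical=[D,E,F,A,B,C]
After op 2 (swap(3, 2)): offset=3, physical=[F,B,C,D,E,A], logical=[D,E,A,F,B,C]
After op 3 (rotate(-3)): offset=0, physical=[F,B,C,D,E,A], logical=[F,B,C,D,E,A]
After op 4 (swap(5, 0)): offset=0, physical=[A,B,C,D,E,F], logical=[A,B,C,D,E,F]
After op 5 (rotate(-1)): offset=5, physical=[A,B,C,D,E,F], logical=[F,A,B,C,D,E]
After op 6 (swap(0, 2)): offset=5, physical=[A,F,C,D,E,B], logical=[B,A,F,C,D,E]
After op 7 (replace(3, 'p')): offset=5, physical=[A,F,p,D,E,B], logical=[B,A,F,p,D,E]
After op 8 (rotate(+3)): offset=2, physical=[A,F,p,D,E,B], logical=[p,D,E,B,A,F]
After op 9 (swap(1, 3)): offset=2, physical=[A,F,p,B,E,D], logical=[p,B,E,D,A,F]
After op 10 (swap(4, 0)): offset=2, physical=[p,F,A,B,E,D], logical=[A,B,E,D,p,F]
After op 11 (rotate(+1)): offset=3, physical=[p,F,A,B,E,D], logical=[B,E,D,p,F,A]
After op 12 (swap(1, 3)): offset=3, physical=[E,F,A,B,p,D], logical=[B,p,D,E,F,A]

Answer: A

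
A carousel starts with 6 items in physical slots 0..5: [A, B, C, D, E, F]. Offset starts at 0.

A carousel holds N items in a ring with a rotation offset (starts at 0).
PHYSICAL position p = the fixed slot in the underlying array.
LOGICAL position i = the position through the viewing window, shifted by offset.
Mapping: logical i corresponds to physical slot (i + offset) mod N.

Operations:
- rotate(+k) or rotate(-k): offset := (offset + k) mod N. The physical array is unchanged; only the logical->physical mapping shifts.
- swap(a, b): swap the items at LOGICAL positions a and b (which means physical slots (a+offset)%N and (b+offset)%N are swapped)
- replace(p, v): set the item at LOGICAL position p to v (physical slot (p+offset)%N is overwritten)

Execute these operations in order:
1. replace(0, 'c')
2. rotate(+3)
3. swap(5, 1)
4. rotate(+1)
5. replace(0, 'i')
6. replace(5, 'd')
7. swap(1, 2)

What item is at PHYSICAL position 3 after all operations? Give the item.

After op 1 (replace(0, 'c')): offset=0, physical=[c,B,C,D,E,F], logical=[c,B,C,D,E,F]
After op 2 (rotate(+3)): offset=3, physical=[c,B,C,D,E,F], logical=[D,E,F,c,B,C]
After op 3 (swap(5, 1)): offset=3, physical=[c,B,E,D,C,F], logical=[D,C,F,c,B,E]
After op 4 (rotate(+1)): offset=4, physical=[c,B,E,D,C,F], logical=[C,F,c,B,E,D]
After op 5 (replace(0, 'i')): offset=4, physical=[c,B,E,D,i,F], logical=[i,F,c,B,E,D]
After op 6 (replace(5, 'd')): offset=4, physical=[c,B,E,d,i,F], logical=[i,F,c,B,E,d]
After op 7 (swap(1, 2)): offset=4, physical=[F,B,E,d,i,c], logical=[i,c,F,B,E,d]

Answer: d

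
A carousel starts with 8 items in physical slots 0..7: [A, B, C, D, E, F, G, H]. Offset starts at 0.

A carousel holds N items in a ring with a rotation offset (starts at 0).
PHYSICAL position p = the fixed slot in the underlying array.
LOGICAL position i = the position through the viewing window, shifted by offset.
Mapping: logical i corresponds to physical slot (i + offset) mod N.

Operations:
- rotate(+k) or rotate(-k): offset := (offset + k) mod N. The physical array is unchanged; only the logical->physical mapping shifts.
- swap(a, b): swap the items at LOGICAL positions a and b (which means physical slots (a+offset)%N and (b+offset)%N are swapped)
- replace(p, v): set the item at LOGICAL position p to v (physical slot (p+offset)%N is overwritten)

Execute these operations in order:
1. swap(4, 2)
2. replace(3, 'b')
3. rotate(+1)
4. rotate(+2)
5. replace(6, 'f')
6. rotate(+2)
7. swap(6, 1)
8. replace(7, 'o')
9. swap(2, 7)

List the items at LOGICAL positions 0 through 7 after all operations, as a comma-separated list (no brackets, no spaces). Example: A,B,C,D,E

After op 1 (swap(4, 2)): offset=0, physical=[A,B,E,D,C,F,G,H], logical=[A,B,E,D,C,F,G,H]
After op 2 (replace(3, 'b')): offset=0, physical=[A,B,E,b,C,F,G,H], logical=[A,B,E,b,C,F,G,H]
After op 3 (rotate(+1)): offset=1, physical=[A,B,E,b,C,F,G,H], logical=[B,E,b,C,F,G,H,A]
After op 4 (rotate(+2)): offset=3, physical=[A,B,E,b,C,F,G,H], logical=[b,C,F,G,H,A,B,E]
After op 5 (replace(6, 'f')): offset=3, physical=[A,f,E,b,C,F,G,H], logical=[b,C,F,G,H,A,f,E]
After op 6 (rotate(+2)): offset=5, physical=[A,f,E,b,C,F,G,H], logical=[F,G,H,A,f,E,b,C]
After op 7 (swap(6, 1)): offset=5, physical=[A,f,E,G,C,F,b,H], logical=[F,b,H,A,f,E,G,C]
After op 8 (replace(7, 'o')): offset=5, physical=[A,f,E,G,o,F,b,H], logical=[F,b,H,A,f,E,G,o]
After op 9 (swap(2, 7)): offset=5, physical=[A,f,E,G,H,F,b,o], logical=[F,b,o,A,f,E,G,H]

Answer: F,b,o,A,f,E,G,H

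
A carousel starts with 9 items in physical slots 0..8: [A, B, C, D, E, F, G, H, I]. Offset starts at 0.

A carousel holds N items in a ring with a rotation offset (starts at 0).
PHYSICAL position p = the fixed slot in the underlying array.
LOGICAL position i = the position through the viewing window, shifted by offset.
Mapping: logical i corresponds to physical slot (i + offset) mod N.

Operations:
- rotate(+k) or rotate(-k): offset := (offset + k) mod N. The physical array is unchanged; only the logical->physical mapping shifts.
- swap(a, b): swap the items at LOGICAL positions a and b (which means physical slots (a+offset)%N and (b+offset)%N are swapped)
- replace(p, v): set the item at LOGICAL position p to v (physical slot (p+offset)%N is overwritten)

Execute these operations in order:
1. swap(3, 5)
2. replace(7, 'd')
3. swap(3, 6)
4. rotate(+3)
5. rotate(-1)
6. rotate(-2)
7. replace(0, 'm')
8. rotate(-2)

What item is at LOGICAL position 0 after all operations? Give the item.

Answer: d

Derivation:
After op 1 (swap(3, 5)): offset=0, physical=[A,B,C,F,E,D,G,H,I], logical=[A,B,C,F,E,D,G,H,I]
After op 2 (replace(7, 'd')): offset=0, physical=[A,B,C,F,E,D,G,d,I], logical=[A,B,C,F,E,D,G,d,I]
After op 3 (swap(3, 6)): offset=0, physical=[A,B,C,G,E,D,F,d,I], logical=[A,B,C,G,E,D,F,d,I]
After op 4 (rotate(+3)): offset=3, physical=[A,B,C,G,E,D,F,d,I], logical=[G,E,D,F,d,I,A,B,C]
After op 5 (rotate(-1)): offset=2, physical=[A,B,C,G,E,D,F,d,I], logical=[C,G,E,D,F,d,I,A,B]
After op 6 (rotate(-2)): offset=0, physical=[A,B,C,G,E,D,F,d,I], logical=[A,B,C,G,E,D,F,d,I]
After op 7 (replace(0, 'm')): offset=0, physical=[m,B,C,G,E,D,F,d,I], logical=[m,B,C,G,E,D,F,d,I]
After op 8 (rotate(-2)): offset=7, physical=[m,B,C,G,E,D,F,d,I], logical=[d,I,m,B,C,G,E,D,F]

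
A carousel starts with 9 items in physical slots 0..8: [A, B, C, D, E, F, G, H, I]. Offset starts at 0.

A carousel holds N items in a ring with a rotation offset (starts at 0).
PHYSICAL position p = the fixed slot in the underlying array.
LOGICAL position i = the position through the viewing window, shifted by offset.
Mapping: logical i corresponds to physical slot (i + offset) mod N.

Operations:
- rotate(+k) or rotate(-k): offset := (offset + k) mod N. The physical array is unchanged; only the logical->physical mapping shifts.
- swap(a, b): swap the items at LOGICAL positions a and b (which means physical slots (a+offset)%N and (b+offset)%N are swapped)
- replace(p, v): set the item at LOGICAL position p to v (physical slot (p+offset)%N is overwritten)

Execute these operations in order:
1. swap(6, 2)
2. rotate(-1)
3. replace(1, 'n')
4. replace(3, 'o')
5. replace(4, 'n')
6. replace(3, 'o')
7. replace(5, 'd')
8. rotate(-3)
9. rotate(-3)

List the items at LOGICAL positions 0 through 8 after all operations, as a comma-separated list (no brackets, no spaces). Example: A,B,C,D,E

After op 1 (swap(6, 2)): offset=0, physical=[A,B,G,D,E,F,C,H,I], logical=[A,B,G,D,E,F,C,H,I]
After op 2 (rotate(-1)): offset=8, physical=[A,B,G,D,E,F,C,H,I], logical=[I,A,B,G,D,E,F,C,H]
After op 3 (replace(1, 'n')): offset=8, physical=[n,B,G,D,E,F,C,H,I], logical=[I,n,B,G,D,E,F,C,H]
After op 4 (replace(3, 'o')): offset=8, physical=[n,B,o,D,E,F,C,H,I], logical=[I,n,B,o,D,E,F,C,H]
After op 5 (replace(4, 'n')): offset=8, physical=[n,B,o,n,E,F,C,H,I], logical=[I,n,B,o,n,E,F,C,H]
After op 6 (replace(3, 'o')): offset=8, physical=[n,B,o,n,E,F,C,H,I], logical=[I,n,B,o,n,E,F,C,H]
After op 7 (replace(5, 'd')): offset=8, physical=[n,B,o,n,d,F,C,H,I], logical=[I,n,B,o,n,d,F,C,H]
After op 8 (rotate(-3)): offset=5, physical=[n,B,o,n,d,F,C,H,I], logical=[F,C,H,I,n,B,o,n,d]
After op 9 (rotate(-3)): offset=2, physical=[n,B,o,n,d,F,C,H,I], logical=[o,n,d,F,C,H,I,n,B]

Answer: o,n,d,F,C,H,I,n,B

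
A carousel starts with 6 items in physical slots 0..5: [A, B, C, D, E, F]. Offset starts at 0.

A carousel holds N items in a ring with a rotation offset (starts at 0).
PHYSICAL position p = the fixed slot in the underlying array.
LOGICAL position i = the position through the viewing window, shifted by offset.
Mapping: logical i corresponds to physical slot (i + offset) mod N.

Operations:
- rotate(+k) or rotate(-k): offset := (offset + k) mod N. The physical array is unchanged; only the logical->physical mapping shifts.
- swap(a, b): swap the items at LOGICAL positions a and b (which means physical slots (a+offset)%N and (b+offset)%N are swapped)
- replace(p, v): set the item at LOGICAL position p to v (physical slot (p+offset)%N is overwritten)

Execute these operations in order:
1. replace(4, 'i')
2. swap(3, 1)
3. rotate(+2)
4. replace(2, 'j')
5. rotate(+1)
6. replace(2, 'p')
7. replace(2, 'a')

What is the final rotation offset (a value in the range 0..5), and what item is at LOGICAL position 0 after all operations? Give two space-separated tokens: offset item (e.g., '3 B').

After op 1 (replace(4, 'i')): offset=0, physical=[A,B,C,D,i,F], logical=[A,B,C,D,i,F]
After op 2 (swap(3, 1)): offset=0, physical=[A,D,C,B,i,F], logical=[A,D,C,B,i,F]
After op 3 (rotate(+2)): offset=2, physical=[A,D,C,B,i,F], logical=[C,B,i,F,A,D]
After op 4 (replace(2, 'j')): offset=2, physical=[A,D,C,B,j,F], logical=[C,B,j,F,A,D]
After op 5 (rotate(+1)): offset=3, physical=[A,D,C,B,j,F], logical=[B,j,F,A,D,C]
After op 6 (replace(2, 'p')): offset=3, physical=[A,D,C,B,j,p], logical=[B,j,p,A,D,C]
After op 7 (replace(2, 'a')): offset=3, physical=[A,D,C,B,j,a], logical=[B,j,a,A,D,C]

Answer: 3 B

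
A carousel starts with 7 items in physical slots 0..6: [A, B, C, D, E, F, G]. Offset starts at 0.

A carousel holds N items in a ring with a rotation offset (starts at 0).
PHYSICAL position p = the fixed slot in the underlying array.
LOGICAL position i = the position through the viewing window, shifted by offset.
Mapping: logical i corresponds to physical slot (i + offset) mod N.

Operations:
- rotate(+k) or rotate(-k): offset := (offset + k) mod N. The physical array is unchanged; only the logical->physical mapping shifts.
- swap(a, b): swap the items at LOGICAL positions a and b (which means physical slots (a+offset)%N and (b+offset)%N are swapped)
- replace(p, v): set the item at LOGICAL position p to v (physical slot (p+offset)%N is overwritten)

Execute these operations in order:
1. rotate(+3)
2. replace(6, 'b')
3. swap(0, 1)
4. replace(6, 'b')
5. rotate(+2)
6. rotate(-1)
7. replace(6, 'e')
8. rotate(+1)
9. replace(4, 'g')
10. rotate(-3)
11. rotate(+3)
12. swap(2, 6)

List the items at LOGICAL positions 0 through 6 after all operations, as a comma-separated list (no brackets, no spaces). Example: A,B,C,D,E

After op 1 (rotate(+3)): offset=3, physical=[A,B,C,D,E,F,G], logical=[D,E,F,G,A,B,C]
After op 2 (replace(6, 'b')): offset=3, physical=[A,B,b,D,E,F,G], logical=[D,E,F,G,A,B,b]
After op 3 (swap(0, 1)): offset=3, physical=[A,B,b,E,D,F,G], logical=[E,D,F,G,A,B,b]
After op 4 (replace(6, 'b')): offset=3, physical=[A,B,b,E,D,F,G], logical=[E,D,F,G,A,B,b]
After op 5 (rotate(+2)): offset=5, physical=[A,B,b,E,D,F,G], logical=[F,G,A,B,b,E,D]
After op 6 (rotate(-1)): offset=4, physical=[A,B,b,E,D,F,G], logical=[D,F,G,A,B,b,E]
After op 7 (replace(6, 'e')): offset=4, physical=[A,B,b,e,D,F,G], logical=[D,F,G,A,B,b,e]
After op 8 (rotate(+1)): offset=5, physical=[A,B,b,e,D,F,G], logical=[F,G,A,B,b,e,D]
After op 9 (replace(4, 'g')): offset=5, physical=[A,B,g,e,D,F,G], logical=[F,G,A,B,g,e,D]
After op 10 (rotate(-3)): offset=2, physical=[A,B,g,e,D,F,G], logical=[g,e,D,F,G,A,B]
After op 11 (rotate(+3)): offset=5, physical=[A,B,g,e,D,F,G], logical=[F,G,A,B,g,e,D]
After op 12 (swap(2, 6)): offset=5, physical=[D,B,g,e,A,F,G], logical=[F,G,D,B,g,e,A]

Answer: F,G,D,B,g,e,A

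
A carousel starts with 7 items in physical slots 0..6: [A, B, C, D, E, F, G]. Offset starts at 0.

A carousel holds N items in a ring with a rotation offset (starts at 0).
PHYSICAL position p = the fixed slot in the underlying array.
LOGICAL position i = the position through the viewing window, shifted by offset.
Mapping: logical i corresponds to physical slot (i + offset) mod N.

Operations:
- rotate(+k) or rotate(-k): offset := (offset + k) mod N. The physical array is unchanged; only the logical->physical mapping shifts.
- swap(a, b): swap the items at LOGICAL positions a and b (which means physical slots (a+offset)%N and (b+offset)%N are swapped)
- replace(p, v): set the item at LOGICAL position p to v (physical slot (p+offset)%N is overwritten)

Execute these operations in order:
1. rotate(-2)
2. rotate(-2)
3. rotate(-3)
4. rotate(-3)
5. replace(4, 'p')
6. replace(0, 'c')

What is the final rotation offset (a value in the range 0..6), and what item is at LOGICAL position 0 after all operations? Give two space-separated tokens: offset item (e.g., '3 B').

Answer: 4 c

Derivation:
After op 1 (rotate(-2)): offset=5, physical=[A,B,C,D,E,F,G], logical=[F,G,A,B,C,D,E]
After op 2 (rotate(-2)): offset=3, physical=[A,B,C,D,E,F,G], logical=[D,E,F,G,A,B,C]
After op 3 (rotate(-3)): offset=0, physical=[A,B,C,D,E,F,G], logical=[A,B,C,D,E,F,G]
After op 4 (rotate(-3)): offset=4, physical=[A,B,C,D,E,F,G], logical=[E,F,G,A,B,C,D]
After op 5 (replace(4, 'p')): offset=4, physical=[A,p,C,D,E,F,G], logical=[E,F,G,A,p,C,D]
After op 6 (replace(0, 'c')): offset=4, physical=[A,p,C,D,c,F,G], logical=[c,F,G,A,p,C,D]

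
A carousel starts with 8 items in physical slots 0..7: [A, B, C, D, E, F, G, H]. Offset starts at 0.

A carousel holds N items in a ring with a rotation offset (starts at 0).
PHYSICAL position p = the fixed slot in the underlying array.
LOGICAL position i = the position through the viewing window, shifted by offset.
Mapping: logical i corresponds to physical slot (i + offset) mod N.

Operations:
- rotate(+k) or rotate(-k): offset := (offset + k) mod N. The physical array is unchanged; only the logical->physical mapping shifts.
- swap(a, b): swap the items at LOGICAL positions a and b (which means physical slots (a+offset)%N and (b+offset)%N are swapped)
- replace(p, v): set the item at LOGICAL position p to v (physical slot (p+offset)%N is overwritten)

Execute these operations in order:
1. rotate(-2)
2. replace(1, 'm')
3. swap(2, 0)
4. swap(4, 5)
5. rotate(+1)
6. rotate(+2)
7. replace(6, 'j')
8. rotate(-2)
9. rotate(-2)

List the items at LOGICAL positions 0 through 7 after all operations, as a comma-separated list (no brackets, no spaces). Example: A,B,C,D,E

After op 1 (rotate(-2)): offset=6, physical=[A,B,C,D,E,F,G,H], logical=[G,H,A,B,C,D,E,F]
After op 2 (replace(1, 'm')): offset=6, physical=[A,B,C,D,E,F,G,m], logical=[G,m,A,B,C,D,E,F]
After op 3 (swap(2, 0)): offset=6, physical=[G,B,C,D,E,F,A,m], logical=[A,m,G,B,C,D,E,F]
After op 4 (swap(4, 5)): offset=6, physical=[G,B,D,C,E,F,A,m], logical=[A,m,G,B,D,C,E,F]
After op 5 (rotate(+1)): offset=7, physical=[G,B,D,C,E,F,A,m], logical=[m,G,B,D,C,E,F,A]
After op 6 (rotate(+2)): offset=1, physical=[G,B,D,C,E,F,A,m], logical=[B,D,C,E,F,A,m,G]
After op 7 (replace(6, 'j')): offset=1, physical=[G,B,D,C,E,F,A,j], logical=[B,D,C,E,F,A,j,G]
After op 8 (rotate(-2)): offset=7, physical=[G,B,D,C,E,F,A,j], logical=[j,G,B,D,C,E,F,A]
After op 9 (rotate(-2)): offset=5, physical=[G,B,D,C,E,F,A,j], logical=[F,A,j,G,B,D,C,E]

Answer: F,A,j,G,B,D,C,E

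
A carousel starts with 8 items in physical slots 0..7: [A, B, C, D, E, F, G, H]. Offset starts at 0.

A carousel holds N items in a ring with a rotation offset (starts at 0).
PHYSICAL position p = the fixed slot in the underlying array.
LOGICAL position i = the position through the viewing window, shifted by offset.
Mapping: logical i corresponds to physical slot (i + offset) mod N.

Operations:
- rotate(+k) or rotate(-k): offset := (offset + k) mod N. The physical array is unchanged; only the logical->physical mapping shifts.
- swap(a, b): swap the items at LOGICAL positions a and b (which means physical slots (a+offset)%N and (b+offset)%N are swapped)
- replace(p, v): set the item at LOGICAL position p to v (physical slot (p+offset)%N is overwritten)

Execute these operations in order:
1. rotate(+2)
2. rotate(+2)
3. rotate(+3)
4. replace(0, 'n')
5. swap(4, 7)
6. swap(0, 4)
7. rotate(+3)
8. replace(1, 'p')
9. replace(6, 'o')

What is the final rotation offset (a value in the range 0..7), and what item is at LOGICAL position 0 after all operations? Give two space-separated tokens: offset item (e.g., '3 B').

After op 1 (rotate(+2)): offset=2, physical=[A,B,C,D,E,F,G,H], logical=[C,D,E,F,G,H,A,B]
After op 2 (rotate(+2)): offset=4, physical=[A,B,C,D,E,F,G,H], logical=[E,F,G,H,A,B,C,D]
After op 3 (rotate(+3)): offset=7, physical=[A,B,C,D,E,F,G,H], logical=[H,A,B,C,D,E,F,G]
After op 4 (replace(0, 'n')): offset=7, physical=[A,B,C,D,E,F,G,n], logical=[n,A,B,C,D,E,F,G]
After op 5 (swap(4, 7)): offset=7, physical=[A,B,C,G,E,F,D,n], logical=[n,A,B,C,G,E,F,D]
After op 6 (swap(0, 4)): offset=7, physical=[A,B,C,n,E,F,D,G], logical=[G,A,B,C,n,E,F,D]
After op 7 (rotate(+3)): offset=2, physical=[A,B,C,n,E,F,D,G], logical=[C,n,E,F,D,G,A,B]
After op 8 (replace(1, 'p')): offset=2, physical=[A,B,C,p,E,F,D,G], logical=[C,p,E,F,D,G,A,B]
After op 9 (replace(6, 'o')): offset=2, physical=[o,B,C,p,E,F,D,G], logical=[C,p,E,F,D,G,o,B]

Answer: 2 C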